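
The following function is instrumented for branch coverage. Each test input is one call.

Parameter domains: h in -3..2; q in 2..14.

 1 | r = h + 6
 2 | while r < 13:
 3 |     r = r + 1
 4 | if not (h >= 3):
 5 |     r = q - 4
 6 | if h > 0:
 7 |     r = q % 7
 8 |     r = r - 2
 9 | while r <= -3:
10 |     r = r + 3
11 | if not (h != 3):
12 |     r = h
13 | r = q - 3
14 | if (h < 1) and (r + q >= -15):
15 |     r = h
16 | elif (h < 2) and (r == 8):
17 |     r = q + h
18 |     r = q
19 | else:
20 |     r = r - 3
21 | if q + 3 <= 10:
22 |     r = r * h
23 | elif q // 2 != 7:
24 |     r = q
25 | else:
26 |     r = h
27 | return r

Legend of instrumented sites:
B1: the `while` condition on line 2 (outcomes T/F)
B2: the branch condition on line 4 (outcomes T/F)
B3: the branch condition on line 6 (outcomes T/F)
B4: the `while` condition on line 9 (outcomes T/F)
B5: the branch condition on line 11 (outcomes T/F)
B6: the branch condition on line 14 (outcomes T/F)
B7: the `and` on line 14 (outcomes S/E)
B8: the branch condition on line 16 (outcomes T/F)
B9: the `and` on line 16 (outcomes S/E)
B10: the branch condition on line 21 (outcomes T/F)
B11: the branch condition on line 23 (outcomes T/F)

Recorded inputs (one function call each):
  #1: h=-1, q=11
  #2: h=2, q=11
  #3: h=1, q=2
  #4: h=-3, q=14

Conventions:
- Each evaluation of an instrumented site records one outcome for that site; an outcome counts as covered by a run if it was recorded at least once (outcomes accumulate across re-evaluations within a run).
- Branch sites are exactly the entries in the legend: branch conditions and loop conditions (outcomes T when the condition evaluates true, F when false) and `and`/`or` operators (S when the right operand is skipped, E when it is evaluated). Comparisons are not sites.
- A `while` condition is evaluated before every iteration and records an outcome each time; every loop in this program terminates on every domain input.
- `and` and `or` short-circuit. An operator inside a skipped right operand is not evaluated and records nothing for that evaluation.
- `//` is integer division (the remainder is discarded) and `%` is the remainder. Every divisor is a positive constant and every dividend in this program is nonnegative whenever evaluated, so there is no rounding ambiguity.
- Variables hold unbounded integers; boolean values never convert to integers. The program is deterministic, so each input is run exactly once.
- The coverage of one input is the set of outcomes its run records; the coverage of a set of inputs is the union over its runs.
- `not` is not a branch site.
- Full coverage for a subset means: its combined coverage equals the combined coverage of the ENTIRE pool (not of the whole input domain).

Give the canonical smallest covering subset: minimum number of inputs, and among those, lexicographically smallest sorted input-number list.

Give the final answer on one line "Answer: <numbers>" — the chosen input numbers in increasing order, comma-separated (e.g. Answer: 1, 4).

run #1 (h=-1, q=11) runs B1->T, B1->T, B1->T, B1->T, B1->T, B1->T, B1->T, B1->T, B1->F, B2->T, B3->F, B4->F, B5->F, B7->E, ...; records B1=T, B1=F, B2=T, B3=F, B4=F, B5=F, B6=T, B7=E, B10=F, B11=T
run #2 (h=2, q=11) runs B1->T, B1->T, B1->T, B1->T, B1->T, B1->F, B2->T, B3->T, B4->F, B5->F, B7->S, B6->F, B9->S, B8->F, ...; records B1=T, B1=F, B2=T, B3=T, B4=F, B5=F, B6=F, B7=S, B8=F, B9=S, B10=F, B11=T
run #3 (h=1, q=2) runs B1->T, B1->T, B1->T, B1->T, B1->T, B1->T, B1->F, B2->T, B3->T, B4->F, B5->F, B7->S, B6->F, B9->E, ...; records B1=T, B1=F, B2=T, B3=T, B4=F, B5=F, B6=F, B7=S, B8=F, B9=E, B10=T
run #4 (h=-3, q=14) runs B1->T, B1->T, B1->T, B1->T, B1->T, B1->T, B1->T, B1->T, B1->T, B1->T, B1->F, B2->T, B3->F, B4->F, ...; records B1=T, B1=F, B2=T, B3=F, B4=F, B5=F, B6=T, B7=E, B10=F, B11=F
union over all inputs: B1=T, B1=F, B2=T, B3=T, B3=F, B4=F, B5=F, B6=T, B6=F, B7=S, B7=E, B8=F, B9=S, B9=E, B10=T, B10=F, B11=T, B11=F (18 outcomes)
no size-1 subset reaches all 18 outcomes (best union: 12/18)
no size-2 subset reaches all 18 outcomes (best union: 16/18)
at size 3, {2, 3, 4} reaches all 18 outcomes; every lexicographically earlier size-3 subset fails

Answer: 2, 3, 4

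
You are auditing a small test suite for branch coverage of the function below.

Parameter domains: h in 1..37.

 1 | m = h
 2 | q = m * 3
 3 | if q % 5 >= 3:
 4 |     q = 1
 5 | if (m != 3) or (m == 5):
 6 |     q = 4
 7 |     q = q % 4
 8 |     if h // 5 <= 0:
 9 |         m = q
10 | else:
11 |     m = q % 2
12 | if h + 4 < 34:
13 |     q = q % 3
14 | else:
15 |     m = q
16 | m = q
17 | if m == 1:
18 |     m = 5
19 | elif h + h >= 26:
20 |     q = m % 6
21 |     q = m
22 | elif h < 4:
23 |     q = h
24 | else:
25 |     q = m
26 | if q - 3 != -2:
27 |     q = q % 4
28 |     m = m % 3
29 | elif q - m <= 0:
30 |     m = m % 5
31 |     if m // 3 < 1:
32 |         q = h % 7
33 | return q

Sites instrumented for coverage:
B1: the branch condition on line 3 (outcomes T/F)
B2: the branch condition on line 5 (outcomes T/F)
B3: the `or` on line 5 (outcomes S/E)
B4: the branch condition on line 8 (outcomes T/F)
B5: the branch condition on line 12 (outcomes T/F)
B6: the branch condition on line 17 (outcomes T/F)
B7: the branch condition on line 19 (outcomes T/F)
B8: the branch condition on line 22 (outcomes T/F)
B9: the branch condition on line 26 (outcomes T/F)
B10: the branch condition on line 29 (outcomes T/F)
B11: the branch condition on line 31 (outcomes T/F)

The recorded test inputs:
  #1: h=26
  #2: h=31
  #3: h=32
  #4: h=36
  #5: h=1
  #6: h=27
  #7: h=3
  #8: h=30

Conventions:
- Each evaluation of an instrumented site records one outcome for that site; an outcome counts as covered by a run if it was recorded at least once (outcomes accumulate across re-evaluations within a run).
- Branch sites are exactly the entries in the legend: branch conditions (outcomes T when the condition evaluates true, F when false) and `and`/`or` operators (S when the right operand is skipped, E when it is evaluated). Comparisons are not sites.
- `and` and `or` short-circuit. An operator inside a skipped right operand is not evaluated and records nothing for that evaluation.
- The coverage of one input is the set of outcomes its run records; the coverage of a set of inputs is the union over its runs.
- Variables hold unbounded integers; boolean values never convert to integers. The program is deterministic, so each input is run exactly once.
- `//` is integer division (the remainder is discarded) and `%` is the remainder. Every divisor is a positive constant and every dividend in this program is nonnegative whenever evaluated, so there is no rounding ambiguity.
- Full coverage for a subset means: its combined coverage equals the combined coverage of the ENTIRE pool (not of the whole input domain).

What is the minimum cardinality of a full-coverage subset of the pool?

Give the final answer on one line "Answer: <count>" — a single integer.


run #1 (h=26) records B1=T, B2=T, B3=S, B4=F, B5=T, B6=F, B7=T, B9=T
run #2 (h=31) records B1=T, B2=T, B3=S, B4=F, B5=F, B6=F, B7=T, B9=T
run #3 (h=32) records B1=F, B2=T, B3=S, B4=F, B5=F, B6=F, B7=T, B9=T
run #4 (h=36) records B1=T, B2=T, B3=S, B4=F, B5=F, B6=F, B7=T, B9=T
run #5 (h=1) records B1=T, B2=T, B3=S, B4=T, B5=T, B6=F, B7=F, B8=T, B9=F, B10=F
run #6 (h=27) records B1=F, B2=T, B3=S, B4=F, B5=T, B6=F, B7=T, B9=T
run #7 (h=3) records B1=T, B2=F, B3=E, B5=T, B6=T, B9=F, B10=T, B11=T
run #8 (h=30) records B1=F, B2=T, B3=S, B4=F, B5=F, B6=F, B7=T, B9=T
pool-wide coverage (20 outcomes): B1=T, B1=F, B2=T, B2=F, B3=S, B3=E, B4=T, B4=F, B5=T, B5=F, B6=T, B6=F, B7=T, B7=F, B8=T, B9=T, B9=F, B10=T, B10=F, B11=T
checked all size-1 subsets: none covers 20 outcomes (max 10/20)
checked all size-2 subsets: none covers 20 outcomes (max 16/20)
size 3: inputs {3, 5, 7} cover all 20 outcomes, and no lexicographically smaller subset of this size does
Answer: 3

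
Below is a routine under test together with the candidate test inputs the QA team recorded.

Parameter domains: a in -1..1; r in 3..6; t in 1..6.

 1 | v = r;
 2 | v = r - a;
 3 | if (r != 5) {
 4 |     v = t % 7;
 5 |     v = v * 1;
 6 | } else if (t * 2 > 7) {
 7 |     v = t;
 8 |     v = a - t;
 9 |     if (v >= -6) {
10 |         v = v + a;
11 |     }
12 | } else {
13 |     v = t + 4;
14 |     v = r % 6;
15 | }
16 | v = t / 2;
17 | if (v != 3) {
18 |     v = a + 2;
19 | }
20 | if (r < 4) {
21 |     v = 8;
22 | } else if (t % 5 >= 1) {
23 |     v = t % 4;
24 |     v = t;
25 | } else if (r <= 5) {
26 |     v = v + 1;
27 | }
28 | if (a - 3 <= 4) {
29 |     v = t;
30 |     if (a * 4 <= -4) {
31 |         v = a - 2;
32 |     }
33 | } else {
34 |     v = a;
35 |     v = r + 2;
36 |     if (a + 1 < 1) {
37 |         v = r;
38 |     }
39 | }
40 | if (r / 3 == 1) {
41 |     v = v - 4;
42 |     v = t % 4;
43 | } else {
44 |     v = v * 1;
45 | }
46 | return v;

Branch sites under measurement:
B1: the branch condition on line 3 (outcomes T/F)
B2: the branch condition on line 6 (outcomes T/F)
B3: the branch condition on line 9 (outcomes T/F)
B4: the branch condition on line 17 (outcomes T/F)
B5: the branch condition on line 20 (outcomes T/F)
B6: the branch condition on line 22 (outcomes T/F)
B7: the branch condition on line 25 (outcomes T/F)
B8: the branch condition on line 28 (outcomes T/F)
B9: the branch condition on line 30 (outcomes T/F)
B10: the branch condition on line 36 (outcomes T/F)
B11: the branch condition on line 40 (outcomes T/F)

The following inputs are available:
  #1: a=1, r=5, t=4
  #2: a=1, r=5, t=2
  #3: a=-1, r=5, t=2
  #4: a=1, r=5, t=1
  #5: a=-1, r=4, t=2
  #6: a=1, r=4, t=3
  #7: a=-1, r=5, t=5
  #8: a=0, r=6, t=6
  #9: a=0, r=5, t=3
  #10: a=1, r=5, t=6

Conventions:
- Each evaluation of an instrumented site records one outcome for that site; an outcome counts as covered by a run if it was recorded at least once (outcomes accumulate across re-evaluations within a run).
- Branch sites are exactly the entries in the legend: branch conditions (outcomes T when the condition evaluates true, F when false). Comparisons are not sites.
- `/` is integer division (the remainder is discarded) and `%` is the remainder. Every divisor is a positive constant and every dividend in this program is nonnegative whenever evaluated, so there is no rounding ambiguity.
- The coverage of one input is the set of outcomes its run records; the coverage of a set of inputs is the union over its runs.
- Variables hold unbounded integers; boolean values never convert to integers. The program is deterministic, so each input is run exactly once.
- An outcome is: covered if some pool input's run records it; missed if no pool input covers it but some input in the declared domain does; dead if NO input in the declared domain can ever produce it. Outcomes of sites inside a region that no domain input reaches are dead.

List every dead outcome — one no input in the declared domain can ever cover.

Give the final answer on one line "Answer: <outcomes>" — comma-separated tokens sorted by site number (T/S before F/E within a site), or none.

exhaustive pass over the 72-input domain:
  B8=F: zero occurrences over every domain input -> dead
  B10=T: zero occurrences over every domain input -> dead
  B10=F: zero occurrences over every domain input -> dead
  reachable outcomes have witnesses, e.g. B1=T (e.g. a=-1, r=3, t=1), B1=F (e.g. a=-1, r=5, t=1), B2=T (e.g. a=-1, r=5, t=4), B2=F (e.g. a=-1, r=5, t=1)

Answer: B8=F, B10=T, B10=F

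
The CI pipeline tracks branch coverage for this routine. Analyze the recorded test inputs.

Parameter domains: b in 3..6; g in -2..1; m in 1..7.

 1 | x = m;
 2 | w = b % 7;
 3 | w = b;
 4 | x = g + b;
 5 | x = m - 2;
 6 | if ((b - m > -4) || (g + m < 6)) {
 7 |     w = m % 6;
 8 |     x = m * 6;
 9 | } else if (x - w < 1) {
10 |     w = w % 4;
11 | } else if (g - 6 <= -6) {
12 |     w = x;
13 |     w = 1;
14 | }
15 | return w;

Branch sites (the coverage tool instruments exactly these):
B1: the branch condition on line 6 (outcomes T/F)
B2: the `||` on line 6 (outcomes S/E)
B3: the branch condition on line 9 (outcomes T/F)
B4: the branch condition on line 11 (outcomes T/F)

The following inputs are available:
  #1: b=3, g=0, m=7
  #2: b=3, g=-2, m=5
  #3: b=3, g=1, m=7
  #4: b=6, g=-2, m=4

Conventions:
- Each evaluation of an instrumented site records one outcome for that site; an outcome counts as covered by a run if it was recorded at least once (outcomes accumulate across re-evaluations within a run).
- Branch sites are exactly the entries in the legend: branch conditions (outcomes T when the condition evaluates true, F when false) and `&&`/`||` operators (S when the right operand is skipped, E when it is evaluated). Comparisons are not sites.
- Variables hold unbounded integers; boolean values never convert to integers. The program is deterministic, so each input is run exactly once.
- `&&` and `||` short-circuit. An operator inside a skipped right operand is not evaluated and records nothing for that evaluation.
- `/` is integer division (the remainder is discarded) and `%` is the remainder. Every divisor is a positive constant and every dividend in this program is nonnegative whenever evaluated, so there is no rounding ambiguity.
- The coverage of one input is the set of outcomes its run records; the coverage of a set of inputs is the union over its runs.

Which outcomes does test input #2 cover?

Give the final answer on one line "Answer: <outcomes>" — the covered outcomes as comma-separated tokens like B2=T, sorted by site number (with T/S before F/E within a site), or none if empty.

Tracing the run of input #2 (b=3, g=-2, m=5):
  B2->S, B1->T
as a set, this run covers: B1=T, B2=S

Answer: B1=T, B2=S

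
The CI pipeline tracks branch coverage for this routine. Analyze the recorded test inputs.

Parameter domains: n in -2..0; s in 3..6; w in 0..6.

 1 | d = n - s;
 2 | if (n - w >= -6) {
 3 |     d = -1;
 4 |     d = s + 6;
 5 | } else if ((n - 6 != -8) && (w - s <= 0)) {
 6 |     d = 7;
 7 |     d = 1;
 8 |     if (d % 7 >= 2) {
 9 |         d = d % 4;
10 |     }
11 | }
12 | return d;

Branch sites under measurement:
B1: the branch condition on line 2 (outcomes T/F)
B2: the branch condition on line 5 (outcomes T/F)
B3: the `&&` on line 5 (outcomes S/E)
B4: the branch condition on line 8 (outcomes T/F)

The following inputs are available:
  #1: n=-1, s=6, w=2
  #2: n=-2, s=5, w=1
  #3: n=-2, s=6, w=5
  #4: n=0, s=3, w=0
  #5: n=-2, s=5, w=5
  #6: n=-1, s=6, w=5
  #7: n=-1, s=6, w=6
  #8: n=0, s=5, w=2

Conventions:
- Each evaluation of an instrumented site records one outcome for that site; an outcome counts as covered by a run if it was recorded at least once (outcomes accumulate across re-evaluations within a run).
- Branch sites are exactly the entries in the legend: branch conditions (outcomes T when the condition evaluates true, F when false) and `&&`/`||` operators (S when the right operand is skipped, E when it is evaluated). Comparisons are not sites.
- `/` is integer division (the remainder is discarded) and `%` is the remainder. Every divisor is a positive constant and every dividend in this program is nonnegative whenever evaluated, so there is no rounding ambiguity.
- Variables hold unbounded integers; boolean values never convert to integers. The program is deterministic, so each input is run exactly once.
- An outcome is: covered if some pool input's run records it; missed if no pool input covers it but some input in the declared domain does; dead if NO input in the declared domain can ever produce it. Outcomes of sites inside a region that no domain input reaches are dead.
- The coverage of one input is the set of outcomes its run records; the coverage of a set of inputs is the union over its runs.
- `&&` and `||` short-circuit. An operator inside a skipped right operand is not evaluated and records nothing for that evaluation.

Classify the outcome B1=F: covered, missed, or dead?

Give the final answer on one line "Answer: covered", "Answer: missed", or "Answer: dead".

B1=F is recorded by pool input(s) 3, 5, 7 -> covered

Answer: covered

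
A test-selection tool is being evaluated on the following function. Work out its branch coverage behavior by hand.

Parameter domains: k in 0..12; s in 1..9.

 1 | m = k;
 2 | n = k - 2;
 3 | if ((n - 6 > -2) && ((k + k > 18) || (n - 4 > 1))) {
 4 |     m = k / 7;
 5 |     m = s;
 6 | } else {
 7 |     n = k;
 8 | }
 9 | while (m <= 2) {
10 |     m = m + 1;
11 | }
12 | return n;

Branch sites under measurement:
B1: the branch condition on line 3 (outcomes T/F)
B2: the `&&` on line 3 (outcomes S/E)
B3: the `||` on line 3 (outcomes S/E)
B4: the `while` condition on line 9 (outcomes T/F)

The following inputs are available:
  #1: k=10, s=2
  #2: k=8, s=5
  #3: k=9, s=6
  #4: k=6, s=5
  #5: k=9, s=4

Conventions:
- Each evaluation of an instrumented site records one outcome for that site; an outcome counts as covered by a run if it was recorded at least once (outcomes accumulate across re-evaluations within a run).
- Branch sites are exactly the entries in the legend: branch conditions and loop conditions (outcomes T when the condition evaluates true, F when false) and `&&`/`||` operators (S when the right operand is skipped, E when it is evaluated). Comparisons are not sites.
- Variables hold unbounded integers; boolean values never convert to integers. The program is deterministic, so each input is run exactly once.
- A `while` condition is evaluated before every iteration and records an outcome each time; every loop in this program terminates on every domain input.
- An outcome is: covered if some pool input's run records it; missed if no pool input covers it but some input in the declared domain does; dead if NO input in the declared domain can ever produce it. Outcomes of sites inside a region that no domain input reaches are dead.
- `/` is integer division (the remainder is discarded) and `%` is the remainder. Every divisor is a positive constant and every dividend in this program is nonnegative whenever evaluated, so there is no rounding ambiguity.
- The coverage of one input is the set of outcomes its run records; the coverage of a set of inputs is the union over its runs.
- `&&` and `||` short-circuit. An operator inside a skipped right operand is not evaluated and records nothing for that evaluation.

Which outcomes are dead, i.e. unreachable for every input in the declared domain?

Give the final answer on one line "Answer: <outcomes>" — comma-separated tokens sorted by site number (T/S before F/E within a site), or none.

exhaustive pass over the 117-input domain:
  reachable outcomes have witnesses, e.g. B1=T (e.g. k=8, s=1), B1=F (e.g. k=0, s=1), B2=S (e.g. k=0, s=1), B2=E (e.g. k=7, s=1)

Answer: none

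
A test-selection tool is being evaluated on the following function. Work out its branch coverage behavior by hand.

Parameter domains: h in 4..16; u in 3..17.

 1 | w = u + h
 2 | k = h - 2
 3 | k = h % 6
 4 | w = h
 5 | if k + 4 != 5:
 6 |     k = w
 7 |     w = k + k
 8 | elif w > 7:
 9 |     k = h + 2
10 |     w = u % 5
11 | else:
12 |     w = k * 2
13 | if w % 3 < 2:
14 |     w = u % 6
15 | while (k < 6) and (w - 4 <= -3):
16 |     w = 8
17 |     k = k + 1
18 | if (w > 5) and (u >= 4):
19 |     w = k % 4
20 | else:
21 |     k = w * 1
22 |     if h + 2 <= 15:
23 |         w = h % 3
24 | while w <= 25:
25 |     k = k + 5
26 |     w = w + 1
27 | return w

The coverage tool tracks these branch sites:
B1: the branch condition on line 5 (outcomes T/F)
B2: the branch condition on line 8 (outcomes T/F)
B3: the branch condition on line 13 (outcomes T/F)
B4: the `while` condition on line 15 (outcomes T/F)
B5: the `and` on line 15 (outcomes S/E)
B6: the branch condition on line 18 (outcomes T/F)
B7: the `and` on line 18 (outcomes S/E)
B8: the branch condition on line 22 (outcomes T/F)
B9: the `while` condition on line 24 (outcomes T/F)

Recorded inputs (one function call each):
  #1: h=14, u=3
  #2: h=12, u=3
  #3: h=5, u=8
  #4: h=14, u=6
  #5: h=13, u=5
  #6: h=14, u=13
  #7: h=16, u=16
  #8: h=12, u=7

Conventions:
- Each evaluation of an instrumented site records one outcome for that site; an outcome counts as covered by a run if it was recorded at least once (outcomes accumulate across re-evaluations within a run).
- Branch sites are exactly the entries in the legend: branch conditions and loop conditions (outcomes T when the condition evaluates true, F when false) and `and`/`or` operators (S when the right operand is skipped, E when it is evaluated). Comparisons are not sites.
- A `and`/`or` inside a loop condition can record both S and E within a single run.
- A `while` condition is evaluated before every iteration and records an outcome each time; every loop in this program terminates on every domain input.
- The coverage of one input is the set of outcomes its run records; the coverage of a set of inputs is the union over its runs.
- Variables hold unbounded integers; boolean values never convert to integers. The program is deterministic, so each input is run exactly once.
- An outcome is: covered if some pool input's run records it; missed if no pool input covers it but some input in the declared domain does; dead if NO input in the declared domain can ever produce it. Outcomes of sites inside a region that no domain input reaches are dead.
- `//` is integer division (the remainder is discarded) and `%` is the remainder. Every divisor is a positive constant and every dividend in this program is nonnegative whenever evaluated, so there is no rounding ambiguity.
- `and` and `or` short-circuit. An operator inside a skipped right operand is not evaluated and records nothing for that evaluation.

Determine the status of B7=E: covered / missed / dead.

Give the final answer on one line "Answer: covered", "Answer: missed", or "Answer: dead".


B7=E is recorded by pool input(s) 7 -> covered
Answer: covered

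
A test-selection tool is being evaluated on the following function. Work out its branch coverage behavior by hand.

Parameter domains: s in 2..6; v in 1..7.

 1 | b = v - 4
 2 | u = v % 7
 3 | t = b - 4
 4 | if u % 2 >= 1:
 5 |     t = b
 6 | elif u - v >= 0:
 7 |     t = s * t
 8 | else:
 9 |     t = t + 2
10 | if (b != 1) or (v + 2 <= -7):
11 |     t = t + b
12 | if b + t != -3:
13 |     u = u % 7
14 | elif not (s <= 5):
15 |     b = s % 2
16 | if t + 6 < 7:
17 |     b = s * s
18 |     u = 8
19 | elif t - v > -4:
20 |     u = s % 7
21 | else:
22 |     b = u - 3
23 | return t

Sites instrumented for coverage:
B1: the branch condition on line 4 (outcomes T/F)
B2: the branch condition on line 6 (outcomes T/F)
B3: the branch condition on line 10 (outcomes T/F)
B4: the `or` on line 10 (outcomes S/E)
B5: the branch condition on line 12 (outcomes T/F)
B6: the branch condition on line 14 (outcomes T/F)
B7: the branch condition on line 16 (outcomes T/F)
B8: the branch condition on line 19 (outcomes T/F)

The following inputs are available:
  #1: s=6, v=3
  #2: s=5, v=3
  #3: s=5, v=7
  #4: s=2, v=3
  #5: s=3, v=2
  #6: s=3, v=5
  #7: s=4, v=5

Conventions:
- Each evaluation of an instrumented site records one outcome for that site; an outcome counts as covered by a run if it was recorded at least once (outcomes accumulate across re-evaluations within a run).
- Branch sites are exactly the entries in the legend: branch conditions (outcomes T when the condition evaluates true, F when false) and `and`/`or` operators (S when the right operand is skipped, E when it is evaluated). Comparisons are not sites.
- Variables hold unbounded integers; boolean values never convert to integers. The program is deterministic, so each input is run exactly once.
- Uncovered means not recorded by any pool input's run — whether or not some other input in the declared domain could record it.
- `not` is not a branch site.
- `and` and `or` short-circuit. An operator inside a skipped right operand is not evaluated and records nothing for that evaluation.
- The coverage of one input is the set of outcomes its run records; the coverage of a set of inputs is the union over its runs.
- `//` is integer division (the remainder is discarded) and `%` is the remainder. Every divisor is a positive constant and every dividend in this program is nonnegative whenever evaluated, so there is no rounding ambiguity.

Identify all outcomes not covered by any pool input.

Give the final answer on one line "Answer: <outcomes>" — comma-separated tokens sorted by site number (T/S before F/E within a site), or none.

input #1 (s=6, v=3): covers B1=T, B3=T, B4=S, B5=F, B6=T, B7=T
input #2 (s=5, v=3): covers B1=T, B3=T, B4=S, B5=F, B6=F, B7=T
input #3 (s=5, v=7): covers B1=F, B2=F, B3=T, B4=S, B5=T, B7=F, B8=T
input #4 (s=2, v=3): covers B1=T, B3=T, B4=S, B5=F, B6=F, B7=T
input #5 (s=3, v=2): covers B1=F, B2=T, B3=T, B4=S, B5=T, B7=T
input #6 (s=3, v=5): covers B1=T, B3=F, B4=E, B5=T, B7=F, B8=F
input #7 (s=4, v=5): covers B1=T, B3=F, B4=E, B5=T, B7=F, B8=F
union over the pool: B1=T, B1=F, B2=T, B2=F, B3=T, B3=F, B4=S, B4=E, B5=T, B5=F, B6=T, B6=F, B7=T, B7=F, B8=T, B8=F
uncovered (0 of 16): none

Answer: none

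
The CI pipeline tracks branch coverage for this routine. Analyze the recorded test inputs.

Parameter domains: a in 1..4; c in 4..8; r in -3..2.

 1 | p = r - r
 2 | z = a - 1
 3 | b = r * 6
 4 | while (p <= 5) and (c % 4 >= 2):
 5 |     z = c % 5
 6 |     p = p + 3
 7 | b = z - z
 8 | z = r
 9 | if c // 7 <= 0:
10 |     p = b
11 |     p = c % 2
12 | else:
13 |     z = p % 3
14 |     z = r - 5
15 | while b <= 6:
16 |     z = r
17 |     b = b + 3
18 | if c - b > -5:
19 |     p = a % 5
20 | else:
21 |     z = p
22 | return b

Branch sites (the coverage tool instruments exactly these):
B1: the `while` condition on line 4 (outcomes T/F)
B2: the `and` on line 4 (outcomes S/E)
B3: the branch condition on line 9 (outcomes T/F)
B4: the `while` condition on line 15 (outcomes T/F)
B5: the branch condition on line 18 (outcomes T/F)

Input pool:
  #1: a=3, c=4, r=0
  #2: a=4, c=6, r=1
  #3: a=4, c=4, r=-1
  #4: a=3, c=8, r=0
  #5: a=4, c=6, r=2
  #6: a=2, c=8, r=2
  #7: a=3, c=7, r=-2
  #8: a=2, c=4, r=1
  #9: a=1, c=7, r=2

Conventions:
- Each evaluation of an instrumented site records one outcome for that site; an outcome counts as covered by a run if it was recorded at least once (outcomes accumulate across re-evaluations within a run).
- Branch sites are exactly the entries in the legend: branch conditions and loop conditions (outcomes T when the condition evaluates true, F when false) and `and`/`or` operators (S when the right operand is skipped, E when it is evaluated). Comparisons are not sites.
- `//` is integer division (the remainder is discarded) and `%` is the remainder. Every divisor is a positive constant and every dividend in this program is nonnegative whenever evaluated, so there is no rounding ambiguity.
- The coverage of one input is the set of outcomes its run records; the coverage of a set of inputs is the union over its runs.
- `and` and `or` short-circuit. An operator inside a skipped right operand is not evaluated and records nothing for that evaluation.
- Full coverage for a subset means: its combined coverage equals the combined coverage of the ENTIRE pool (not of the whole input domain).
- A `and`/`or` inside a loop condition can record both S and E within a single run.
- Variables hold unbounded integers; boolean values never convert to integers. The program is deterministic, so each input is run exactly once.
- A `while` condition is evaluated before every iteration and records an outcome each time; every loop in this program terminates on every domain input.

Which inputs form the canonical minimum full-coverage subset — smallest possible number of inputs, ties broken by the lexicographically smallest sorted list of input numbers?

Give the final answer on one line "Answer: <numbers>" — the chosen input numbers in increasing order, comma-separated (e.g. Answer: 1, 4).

test 1 (a=3, c=4, r=0) fires B2->E, B1->F, B3->T, B4->T, B4->T, B4->T, B4->F, B5->F; hits B1=F, B2=E, B3=T, B4=T, B4=F, B5=F
test 2 (a=4, c=6, r=1) fires B2->E, B1->T, B2->E, B1->T, B2->S, B1->F, B3->T, B4->T, B4->T, B4->T, B4->F, B5->T; hits B1=T, B1=F, B2=S, B2=E, B3=T, B4=T, B4=F, B5=T
test 3 (a=4, c=4, r=-1) fires B2->E, B1->F, B3->T, B4->T, B4->T, B4->T, B4->F, B5->F; hits B1=F, B2=E, B3=T, B4=T, B4=F, B5=F
test 4 (a=3, c=8, r=0) fires B2->E, B1->F, B3->F, B4->T, B4->T, B4->T, B4->F, B5->T; hits B1=F, B2=E, B3=F, B4=T, B4=F, B5=T
test 5 (a=4, c=6, r=2) fires B2->E, B1->T, B2->E, B1->T, B2->S, B1->F, B3->T, B4->T, B4->T, B4->T, B4->F, B5->T; hits B1=T, B1=F, B2=S, B2=E, B3=T, B4=T, B4=F, B5=T
test 6 (a=2, c=8, r=2) fires B2->E, B1->F, B3->F, B4->T, B4->T, B4->T, B4->F, B5->T; hits B1=F, B2=E, B3=F, B4=T, B4=F, B5=T
test 7 (a=3, c=7, r=-2) fires B2->E, B1->T, B2->E, B1->T, B2->S, B1->F, B3->F, B4->T, B4->T, B4->T, B4->F, B5->T; hits B1=T, B1=F, B2=S, B2=E, B3=F, B4=T, B4=F, B5=T
test 8 (a=2, c=4, r=1) fires B2->E, B1->F, B3->T, B4->T, B4->T, B4->T, B4->F, B5->F; hits B1=F, B2=E, B3=T, B4=T, B4=F, B5=F
test 9 (a=1, c=7, r=2) fires B2->E, B1->T, B2->E, B1->T, B2->S, B1->F, B3->F, B4->T, B4->T, B4->T, B4->F, B5->T; hits B1=T, B1=F, B2=S, B2=E, B3=F, B4=T, B4=F, B5=T
the full pool covers 10 outcomes: B1=T, B1=F, B2=S, B2=E, B3=T, B3=F, B4=T, B4=F, B5=T, B5=F
size 1 is not enough: best union over all size-1 subsets is 8/10
inputs {1, 7} (size 2) cover everything; no size-2 subset with a lexicographically smaller index list covers all 10

Answer: 1, 7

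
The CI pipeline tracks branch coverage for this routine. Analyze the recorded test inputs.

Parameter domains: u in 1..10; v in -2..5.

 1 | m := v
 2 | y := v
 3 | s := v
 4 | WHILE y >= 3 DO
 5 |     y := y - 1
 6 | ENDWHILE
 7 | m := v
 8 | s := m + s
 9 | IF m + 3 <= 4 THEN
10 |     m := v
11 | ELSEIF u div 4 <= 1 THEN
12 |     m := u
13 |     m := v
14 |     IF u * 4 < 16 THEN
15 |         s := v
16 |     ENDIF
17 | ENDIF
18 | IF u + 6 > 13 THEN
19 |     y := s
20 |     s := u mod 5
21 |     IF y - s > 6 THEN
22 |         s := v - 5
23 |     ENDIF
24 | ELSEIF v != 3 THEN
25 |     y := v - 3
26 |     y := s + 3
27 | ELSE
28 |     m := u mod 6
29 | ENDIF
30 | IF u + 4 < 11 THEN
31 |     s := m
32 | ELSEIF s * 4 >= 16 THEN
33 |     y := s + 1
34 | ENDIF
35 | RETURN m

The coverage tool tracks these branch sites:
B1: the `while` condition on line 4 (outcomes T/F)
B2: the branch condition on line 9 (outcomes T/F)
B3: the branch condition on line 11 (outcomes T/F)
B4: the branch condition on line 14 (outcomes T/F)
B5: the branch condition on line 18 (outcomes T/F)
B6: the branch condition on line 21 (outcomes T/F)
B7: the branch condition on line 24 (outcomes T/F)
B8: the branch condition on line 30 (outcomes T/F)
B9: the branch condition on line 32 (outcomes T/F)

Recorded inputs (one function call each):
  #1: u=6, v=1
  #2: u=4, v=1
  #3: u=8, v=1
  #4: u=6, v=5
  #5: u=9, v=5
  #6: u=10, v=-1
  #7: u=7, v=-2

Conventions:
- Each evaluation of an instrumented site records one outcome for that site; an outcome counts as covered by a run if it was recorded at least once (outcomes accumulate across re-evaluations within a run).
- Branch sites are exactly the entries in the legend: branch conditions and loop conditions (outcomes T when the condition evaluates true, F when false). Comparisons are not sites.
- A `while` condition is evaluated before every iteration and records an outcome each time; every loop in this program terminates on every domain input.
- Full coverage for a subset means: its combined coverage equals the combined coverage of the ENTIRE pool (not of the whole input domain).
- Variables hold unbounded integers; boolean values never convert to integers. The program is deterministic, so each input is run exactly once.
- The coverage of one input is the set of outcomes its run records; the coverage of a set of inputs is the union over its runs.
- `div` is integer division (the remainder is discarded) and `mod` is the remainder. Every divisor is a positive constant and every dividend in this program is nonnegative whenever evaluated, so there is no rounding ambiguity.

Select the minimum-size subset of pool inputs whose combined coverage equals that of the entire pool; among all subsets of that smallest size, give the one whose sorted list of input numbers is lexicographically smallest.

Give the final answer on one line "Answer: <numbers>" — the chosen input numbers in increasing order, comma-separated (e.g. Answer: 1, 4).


input #1, u=6, v=1: outcomes B1=F, B2=T, B5=F, B7=T, B8=T
input #2, u=4, v=1: outcomes B1=F, B2=T, B5=F, B7=T, B8=T
input #3, u=8, v=1: outcomes B1=F, B2=T, B5=T, B6=F, B8=F, B9=F
input #4, u=6, v=5: outcomes B1=T, B1=F, B2=F, B3=T, B4=F, B5=F, B7=T, B8=T
input #5, u=9, v=5: outcomes B1=T, B1=F, B2=F, B3=F, B5=T, B6=F, B8=F, B9=T
input #6, u=10, v=-1: outcomes B1=F, B2=T, B5=T, B6=F, B8=F, B9=F
input #7, u=7, v=-2: outcomes B1=F, B2=T, B5=F, B7=T, B8=F, B9=F
the full pool covers 15 outcomes: B1=T, B1=F, B2=T, B2=F, B3=T, B3=F, B4=F, B5=T, B5=F, B6=F, B7=T, B8=T, B8=F, B9=T, B9=F
checked all size-1 subsets: none covers 15 outcomes (max 8/15)
checked all size-2 subsets: none covers 15 outcomes (max 13/15)
at size 3, {3, 4, 5} reaches all 15 outcomes; every lexicographically earlier size-3 subset fails
Answer: 3, 4, 5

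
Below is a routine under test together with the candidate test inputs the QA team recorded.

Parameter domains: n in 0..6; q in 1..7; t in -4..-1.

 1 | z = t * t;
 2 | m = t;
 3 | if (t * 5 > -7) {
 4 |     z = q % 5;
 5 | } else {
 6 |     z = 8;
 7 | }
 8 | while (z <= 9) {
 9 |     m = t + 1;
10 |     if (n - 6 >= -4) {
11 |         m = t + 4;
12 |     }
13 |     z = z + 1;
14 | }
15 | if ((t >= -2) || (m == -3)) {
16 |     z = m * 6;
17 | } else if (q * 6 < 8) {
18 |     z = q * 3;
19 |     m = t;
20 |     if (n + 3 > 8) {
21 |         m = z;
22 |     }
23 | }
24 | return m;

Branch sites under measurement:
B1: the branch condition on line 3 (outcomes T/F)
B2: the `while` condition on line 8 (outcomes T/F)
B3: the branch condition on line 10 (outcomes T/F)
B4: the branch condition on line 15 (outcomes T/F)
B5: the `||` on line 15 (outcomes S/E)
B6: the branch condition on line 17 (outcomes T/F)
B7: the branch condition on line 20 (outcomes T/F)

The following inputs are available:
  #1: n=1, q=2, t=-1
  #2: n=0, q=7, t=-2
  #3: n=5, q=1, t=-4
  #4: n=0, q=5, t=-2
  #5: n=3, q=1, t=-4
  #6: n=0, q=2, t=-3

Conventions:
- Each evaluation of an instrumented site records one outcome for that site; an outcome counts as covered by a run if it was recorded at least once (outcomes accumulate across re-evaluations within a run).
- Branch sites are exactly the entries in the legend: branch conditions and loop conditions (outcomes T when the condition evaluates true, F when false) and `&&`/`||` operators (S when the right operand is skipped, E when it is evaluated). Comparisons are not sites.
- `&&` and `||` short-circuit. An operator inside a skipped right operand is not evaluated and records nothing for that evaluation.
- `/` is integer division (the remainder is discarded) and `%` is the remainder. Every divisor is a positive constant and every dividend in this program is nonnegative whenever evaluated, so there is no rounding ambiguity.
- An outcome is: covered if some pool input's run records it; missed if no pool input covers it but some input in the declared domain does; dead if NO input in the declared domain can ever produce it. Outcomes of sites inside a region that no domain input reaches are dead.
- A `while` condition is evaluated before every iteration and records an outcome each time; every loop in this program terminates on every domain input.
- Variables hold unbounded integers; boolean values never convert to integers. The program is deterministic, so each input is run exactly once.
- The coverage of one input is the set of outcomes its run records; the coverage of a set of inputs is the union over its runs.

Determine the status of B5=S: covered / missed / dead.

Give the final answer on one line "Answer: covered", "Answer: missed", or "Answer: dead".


B5=S is recorded by pool input(s) 1, 2, 4 -> covered
Answer: covered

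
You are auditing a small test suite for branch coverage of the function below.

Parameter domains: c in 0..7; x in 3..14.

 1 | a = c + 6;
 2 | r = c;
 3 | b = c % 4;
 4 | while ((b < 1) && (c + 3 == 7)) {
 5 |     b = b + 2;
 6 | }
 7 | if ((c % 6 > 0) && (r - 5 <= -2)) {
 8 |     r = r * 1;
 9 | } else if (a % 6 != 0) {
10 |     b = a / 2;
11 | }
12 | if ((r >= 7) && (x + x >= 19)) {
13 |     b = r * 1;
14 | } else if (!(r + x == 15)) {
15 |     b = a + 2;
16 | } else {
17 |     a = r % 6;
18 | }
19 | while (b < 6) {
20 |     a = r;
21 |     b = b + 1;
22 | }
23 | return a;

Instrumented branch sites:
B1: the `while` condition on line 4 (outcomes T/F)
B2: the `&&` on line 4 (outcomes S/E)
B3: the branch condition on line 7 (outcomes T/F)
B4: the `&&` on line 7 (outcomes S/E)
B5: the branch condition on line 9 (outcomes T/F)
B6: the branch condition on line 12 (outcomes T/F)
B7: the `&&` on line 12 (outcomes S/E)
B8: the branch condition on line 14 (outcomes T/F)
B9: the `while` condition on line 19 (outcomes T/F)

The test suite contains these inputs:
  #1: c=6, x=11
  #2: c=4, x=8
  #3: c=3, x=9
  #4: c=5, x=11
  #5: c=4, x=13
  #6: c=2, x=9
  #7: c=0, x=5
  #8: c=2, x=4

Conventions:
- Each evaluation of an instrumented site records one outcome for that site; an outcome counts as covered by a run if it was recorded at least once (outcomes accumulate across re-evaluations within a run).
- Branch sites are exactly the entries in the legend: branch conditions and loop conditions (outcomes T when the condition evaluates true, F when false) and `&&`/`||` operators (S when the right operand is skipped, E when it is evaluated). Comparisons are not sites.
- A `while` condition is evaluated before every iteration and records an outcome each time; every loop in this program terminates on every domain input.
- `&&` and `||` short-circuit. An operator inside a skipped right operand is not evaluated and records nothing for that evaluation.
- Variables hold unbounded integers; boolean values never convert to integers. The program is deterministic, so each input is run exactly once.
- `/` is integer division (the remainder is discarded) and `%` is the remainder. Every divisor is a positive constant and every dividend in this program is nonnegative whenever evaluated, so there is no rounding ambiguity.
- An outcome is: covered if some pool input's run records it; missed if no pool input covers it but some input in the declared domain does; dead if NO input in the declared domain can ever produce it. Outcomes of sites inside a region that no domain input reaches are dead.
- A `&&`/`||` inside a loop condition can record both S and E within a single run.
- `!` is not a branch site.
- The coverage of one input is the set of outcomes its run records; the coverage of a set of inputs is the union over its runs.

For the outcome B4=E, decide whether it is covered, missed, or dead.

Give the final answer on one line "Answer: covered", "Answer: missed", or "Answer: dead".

B4=E is recorded by pool input(s) 2, 3, 4, 5, 6, 8 -> covered

Answer: covered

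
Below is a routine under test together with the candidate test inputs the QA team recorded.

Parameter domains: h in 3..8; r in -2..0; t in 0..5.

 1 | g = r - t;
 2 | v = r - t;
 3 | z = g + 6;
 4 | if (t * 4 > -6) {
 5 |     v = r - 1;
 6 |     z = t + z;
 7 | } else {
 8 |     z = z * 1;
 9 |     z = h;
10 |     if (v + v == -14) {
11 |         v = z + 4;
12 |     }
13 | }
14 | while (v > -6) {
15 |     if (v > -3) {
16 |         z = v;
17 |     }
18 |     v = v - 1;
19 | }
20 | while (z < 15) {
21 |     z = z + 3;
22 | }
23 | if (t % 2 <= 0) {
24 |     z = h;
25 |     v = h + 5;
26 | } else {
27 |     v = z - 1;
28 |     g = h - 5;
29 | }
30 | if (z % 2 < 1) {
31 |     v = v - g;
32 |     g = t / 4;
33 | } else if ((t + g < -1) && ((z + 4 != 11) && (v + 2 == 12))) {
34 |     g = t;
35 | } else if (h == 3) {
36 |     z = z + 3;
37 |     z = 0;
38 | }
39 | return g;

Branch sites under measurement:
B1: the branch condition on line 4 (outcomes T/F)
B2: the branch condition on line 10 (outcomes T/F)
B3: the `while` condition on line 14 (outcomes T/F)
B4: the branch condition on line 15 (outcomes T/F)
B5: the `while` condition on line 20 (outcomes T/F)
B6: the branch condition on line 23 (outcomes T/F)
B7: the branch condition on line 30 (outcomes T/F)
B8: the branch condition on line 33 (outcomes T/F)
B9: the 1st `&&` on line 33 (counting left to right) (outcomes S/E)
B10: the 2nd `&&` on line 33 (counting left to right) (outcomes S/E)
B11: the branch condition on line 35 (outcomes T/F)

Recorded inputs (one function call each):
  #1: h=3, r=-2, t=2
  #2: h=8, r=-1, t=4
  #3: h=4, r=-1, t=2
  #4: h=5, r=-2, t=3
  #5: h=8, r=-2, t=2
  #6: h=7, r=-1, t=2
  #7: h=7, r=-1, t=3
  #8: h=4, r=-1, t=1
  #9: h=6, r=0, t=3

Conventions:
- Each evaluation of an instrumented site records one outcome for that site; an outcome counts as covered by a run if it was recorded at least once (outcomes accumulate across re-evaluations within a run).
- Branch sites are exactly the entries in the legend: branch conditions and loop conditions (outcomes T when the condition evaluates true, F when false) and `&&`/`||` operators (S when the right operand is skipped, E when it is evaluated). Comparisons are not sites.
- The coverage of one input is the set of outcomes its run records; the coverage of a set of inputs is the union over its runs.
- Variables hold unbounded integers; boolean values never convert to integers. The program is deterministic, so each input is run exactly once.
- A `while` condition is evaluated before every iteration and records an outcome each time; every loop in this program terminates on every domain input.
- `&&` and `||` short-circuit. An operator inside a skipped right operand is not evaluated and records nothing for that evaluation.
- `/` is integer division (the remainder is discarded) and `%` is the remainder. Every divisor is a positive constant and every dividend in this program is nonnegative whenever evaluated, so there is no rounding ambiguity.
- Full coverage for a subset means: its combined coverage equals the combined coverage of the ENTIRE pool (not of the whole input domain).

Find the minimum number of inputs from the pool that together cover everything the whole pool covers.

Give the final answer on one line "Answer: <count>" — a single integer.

#1 (h=3, r=-2, t=2) -> B1->T, B3->T, B4->F, B3->T, B4->F, B3->T, B4->F, B3->F, B5->T, B5->T, B5->T, B5->T, B5->F, B6->T, ...; covered: B1=T, B3=T, B3=F, B4=F, B5=T, B5=F, B6=T, B7=F, B8=F, B9=E, B10=E, B11=T
#2 (h=8, r=-1, t=4) -> B1->T, B3->T, B4->T, B3->T, B4->F, B3->T, B4->F, B3->T, B4->F, B3->F, B5->T, B5->T, B5->T, B5->T, ...; covered: B1=T, B3=T, B3=F, B4=T, B4=F, B5=T, B5=F, B6=T, B7=T
#3 (h=4, r=-1, t=2) -> B1->T, B3->T, B4->T, B3->T, B4->F, B3->T, B4->F, B3->T, B4->F, B3->F, B5->T, B5->T, B5->T, B5->T, ...; covered: B1=T, B3=T, B3=F, B4=T, B4=F, B5=T, B5=F, B6=T, B7=T
#4 (h=5, r=-2, t=3) -> B1->T, B3->T, B4->F, B3->T, B4->F, B3->T, B4->F, B3->F, B5->T, B5->T, B5->T, B5->T, B5->F, B6->F, ...; covered: B1=T, B3=T, B3=F, B4=F, B5=T, B5=F, B6=F, B7=T
#5 (h=8, r=-2, t=2) -> B1->T, B3->T, B4->F, B3->T, B4->F, B3->T, B4->F, B3->F, B5->T, B5->T, B5->T, B5->T, B5->F, B6->T, ...; covered: B1=T, B3=T, B3=F, B4=F, B5=T, B5=F, B6=T, B7=T
#6 (h=7, r=-1, t=2) -> B1->T, B3->T, B4->T, B3->T, B4->F, B3->T, B4->F, B3->T, B4->F, B3->F, B5->T, B5->T, B5->T, B5->T, ...; covered: B1=T, B3=T, B3=F, B4=T, B4=F, B5=T, B5=F, B6=T, B7=F, B8=F, B9=S, B11=F
#7 (h=7, r=-1, t=3) -> B1->T, B3->T, B4->T, B3->T, B4->F, B3->T, B4->F, B3->T, B4->F, B3->F, B5->T, B5->T, B5->T, B5->T, ...; covered: B1=T, B3=T, B3=F, B4=T, B4=F, B5=T, B5=F, B6=F, B7=T
#8 (h=4, r=-1, t=1) -> B1->T, B3->T, B4->T, B3->T, B4->F, B3->T, B4->F, B3->T, B4->F, B3->F, B5->T, B5->T, B5->T, B5->T, ...; covered: B1=T, B3=T, B3=F, B4=T, B4=F, B5=T, B5=F, B6=F, B7=T
#9 (h=6, r=0, t=3) -> B1->T, B3->T, B4->T, B3->T, B4->T, B3->T, B4->F, B3->T, B4->F, B3->T, B4->F, B3->F, B5->T, B5->T, ...; covered: B1=T, B3=T, B3=F, B4=T, B4=F, B5=T, B5=F, B6=F, B7=T
union over all inputs: B1=T, B3=T, B3=F, B4=T, B4=F, B5=T, B5=F, B6=T, B6=F, B7=T, B7=F, B8=F, B9=S, B9=E, B10=E, B11=T, B11=F (17 outcomes)
every size-1 subset falls short of the 17 outcomes (best: 12/17)
every size-2 subset falls short of the 17 outcomes (best: 15/17)
size 3: inputs {1, 4, 6} cover all 17 outcomes, and no lexicographically smaller subset of this size does

Answer: 3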